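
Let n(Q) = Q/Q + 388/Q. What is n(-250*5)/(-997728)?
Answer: -431/623580000 ≈ -6.9117e-7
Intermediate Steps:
n(Q) = 1 + 388/Q
n(-250*5)/(-997728) = ((388 - 250*5)/((-250*5)))/(-997728) = ((388 - 1250)/(-1250))*(-1/997728) = -1/1250*(-862)*(-1/997728) = (431/625)*(-1/997728) = -431/623580000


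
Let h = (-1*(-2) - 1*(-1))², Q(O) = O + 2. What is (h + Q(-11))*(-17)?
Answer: 0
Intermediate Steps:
Q(O) = 2 + O
h = 9 (h = (2 + 1)² = 3² = 9)
(h + Q(-11))*(-17) = (9 + (2 - 11))*(-17) = (9 - 9)*(-17) = 0*(-17) = 0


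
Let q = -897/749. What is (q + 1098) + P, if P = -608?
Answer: 366113/749 ≈ 488.80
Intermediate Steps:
q = -897/749 (q = -897*1/749 = -897/749 ≈ -1.1976)
(q + 1098) + P = (-897/749 + 1098) - 608 = 821505/749 - 608 = 366113/749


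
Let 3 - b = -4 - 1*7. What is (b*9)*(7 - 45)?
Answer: -4788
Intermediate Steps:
b = 14 (b = 3 - (-4 - 1*7) = 3 - (-4 - 7) = 3 - 1*(-11) = 3 + 11 = 14)
(b*9)*(7 - 45) = (14*9)*(7 - 45) = 126*(-38) = -4788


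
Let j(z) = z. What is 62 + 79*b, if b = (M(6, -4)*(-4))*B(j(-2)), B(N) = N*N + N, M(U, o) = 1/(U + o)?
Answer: -254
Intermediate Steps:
B(N) = N + N² (B(N) = N² + N = N + N²)
b = -4 (b = (-4/(6 - 4))*(-2*(1 - 2)) = (-4/2)*(-2*(-1)) = ((½)*(-4))*2 = -2*2 = -4)
62 + 79*b = 62 + 79*(-4) = 62 - 316 = -254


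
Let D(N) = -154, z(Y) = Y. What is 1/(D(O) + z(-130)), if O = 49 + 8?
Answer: -1/284 ≈ -0.0035211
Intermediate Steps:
O = 57
1/(D(O) + z(-130)) = 1/(-154 - 130) = 1/(-284) = -1/284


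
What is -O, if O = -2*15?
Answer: 30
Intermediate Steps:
O = -30
-O = -1*(-30) = 30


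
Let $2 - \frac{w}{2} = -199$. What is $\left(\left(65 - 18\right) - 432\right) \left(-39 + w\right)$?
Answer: $-139755$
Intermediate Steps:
$w = 402$ ($w = 4 - -398 = 4 + 398 = 402$)
$\left(\left(65 - 18\right) - 432\right) \left(-39 + w\right) = \left(\left(65 - 18\right) - 432\right) \left(-39 + 402\right) = \left(\left(65 - 18\right) - 432\right) 363 = \left(47 - 432\right) 363 = \left(-385\right) 363 = -139755$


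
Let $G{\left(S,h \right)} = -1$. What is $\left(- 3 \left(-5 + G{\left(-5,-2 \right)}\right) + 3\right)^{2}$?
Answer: $441$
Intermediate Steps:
$\left(- 3 \left(-5 + G{\left(-5,-2 \right)}\right) + 3\right)^{2} = \left(- 3 \left(-5 - 1\right) + 3\right)^{2} = \left(\left(-3\right) \left(-6\right) + 3\right)^{2} = \left(18 + 3\right)^{2} = 21^{2} = 441$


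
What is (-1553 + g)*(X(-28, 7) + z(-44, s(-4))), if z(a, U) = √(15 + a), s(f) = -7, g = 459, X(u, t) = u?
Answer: 30632 - 1094*I*√29 ≈ 30632.0 - 5891.4*I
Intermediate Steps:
(-1553 + g)*(X(-28, 7) + z(-44, s(-4))) = (-1553 + 459)*(-28 + √(15 - 44)) = -1094*(-28 + √(-29)) = -1094*(-28 + I*√29) = 30632 - 1094*I*√29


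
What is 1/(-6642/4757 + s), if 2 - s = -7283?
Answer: 4757/34648103 ≈ 0.00013729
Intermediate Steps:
s = 7285 (s = 2 - 1*(-7283) = 2 + 7283 = 7285)
1/(-6642/4757 + s) = 1/(-6642/4757 + 7285) = 1/(34648103/4757) = 4757/34648103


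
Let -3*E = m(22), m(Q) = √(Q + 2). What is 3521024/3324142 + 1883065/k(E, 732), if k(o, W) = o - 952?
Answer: -1116735885868699/564876436273 + 1883065*√6/1359452 ≈ -1973.6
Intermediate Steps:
m(Q) = √(2 + Q)
E = -2*√6/3 (E = -√(2 + 22)/3 = -2*√6/3 ≈ -1.6330)
k(o, W) = -952 + o
3521024/3324142 + 1883065/k(E, 732) = 3521024/3324142 + 1883065/(-952 - 2*√6/3) = 3521024*(1/3324142) + 1883065/(-952 - 2*√6/3) = 1760512/1662071 + 1883065/(-952 - 2*√6/3)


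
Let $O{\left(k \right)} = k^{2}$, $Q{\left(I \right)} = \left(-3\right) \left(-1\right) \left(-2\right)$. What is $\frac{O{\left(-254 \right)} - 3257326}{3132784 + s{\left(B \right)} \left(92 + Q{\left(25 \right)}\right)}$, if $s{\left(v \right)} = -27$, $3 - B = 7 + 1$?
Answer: $- \frac{1596405}{1565231} \approx -1.0199$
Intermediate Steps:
$B = -5$ ($B = 3 - \left(7 + 1\right) = 3 - 8 = -5$)
$Q{\left(I \right)} = -6$ ($Q{\left(I \right)} = 3 \left(-2\right) = -6$)
$\frac{O{\left(-254 \right)} - 3257326}{3132784 + s{\left(B \right)} \left(92 + Q{\left(25 \right)}\right)} = \frac{\left(-254\right)^{2} - 3257326}{3132784 - 27 \left(92 - 6\right)} = \frac{64516 - 3257326}{3132784 - 2322} = - \frac{3192810}{3132784 - 2322} = - \frac{3192810}{3130462} = \left(-3192810\right) \frac{1}{3130462} = - \frac{1596405}{1565231}$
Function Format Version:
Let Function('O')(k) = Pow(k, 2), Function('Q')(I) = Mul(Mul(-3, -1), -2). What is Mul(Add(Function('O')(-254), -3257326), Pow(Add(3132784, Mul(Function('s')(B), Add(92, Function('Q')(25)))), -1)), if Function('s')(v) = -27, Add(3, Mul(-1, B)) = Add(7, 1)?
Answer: Rational(-1596405, 1565231) ≈ -1.0199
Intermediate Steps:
B = -5 (B = Add(3, Mul(-1, Add(7, 1))) = Add(3, Mul(-1, 8)) = Add(3, -8) = -5)
Function('Q')(I) = -6 (Function('Q')(I) = Mul(3, -2) = -6)
Mul(Add(Function('O')(-254), -3257326), Pow(Add(3132784, Mul(Function('s')(B), Add(92, Function('Q')(25)))), -1)) = Mul(Add(Pow(-254, 2), -3257326), Pow(Add(3132784, Mul(-27, Add(92, -6))), -1)) = Mul(Add(64516, -3257326), Pow(Add(3132784, Mul(-27, 86)), -1)) = Mul(-3192810, Pow(Add(3132784, -2322), -1)) = Mul(-3192810, Pow(3130462, -1)) = Mul(-3192810, Rational(1, 3130462)) = Rational(-1596405, 1565231)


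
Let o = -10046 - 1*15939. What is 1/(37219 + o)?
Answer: 1/11234 ≈ 8.9015e-5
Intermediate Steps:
o = -25985 (o = -10046 - 15939 = -25985)
1/(37219 + o) = 1/(37219 - 25985) = 1/11234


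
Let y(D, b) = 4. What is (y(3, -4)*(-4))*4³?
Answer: -1024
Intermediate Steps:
(y(3, -4)*(-4))*4³ = (4*(-4))*4³ = -16*64 = -1024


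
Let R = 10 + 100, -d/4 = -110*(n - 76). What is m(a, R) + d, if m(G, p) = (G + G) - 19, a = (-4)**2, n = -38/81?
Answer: -2724307/81 ≈ -33633.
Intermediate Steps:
n = -38/81 (n = -38*1/81 = -38/81 ≈ -0.46914)
d = -2725360/81 (d = -(-440)*(-38/81 - 76) = -(-440)*(-6194)/81 = -4*681340/81 = -2725360/81 ≈ -33646.)
a = 16
R = 110
m(G, p) = -19 + 2*G (m(G, p) = 2*G - 19 = -19 + 2*G)
m(a, R) + d = (-19 + 2*16) - 2725360/81 = (-19 + 32) - 2725360/81 = 13 - 2725360/81 = -2724307/81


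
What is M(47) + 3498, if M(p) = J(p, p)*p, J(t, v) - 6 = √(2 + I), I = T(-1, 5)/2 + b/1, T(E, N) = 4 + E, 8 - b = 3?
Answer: 3780 + 47*√34/2 ≈ 3917.0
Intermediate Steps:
b = 5 (b = 8 - 1*3 = 8 - 3 = 5)
I = 13/2 (I = (4 - 1)/2 + 5/1 = 3*(½) + 5*1 = 3/2 + 5 = 13/2 ≈ 6.5000)
J(t, v) = 6 + √34/2 (J(t, v) = 6 + √(2 + 13/2) = 6 + √(17/2) = 6 + √34/2)
M(p) = p*(6 + √34/2) (M(p) = (6 + √34/2)*p = p*(6 + √34/2))
M(47) + 3498 = (½)*47*(12 + √34) + 3498 = (282 + 47*√34/2) + 3498 = 3780 + 47*√34/2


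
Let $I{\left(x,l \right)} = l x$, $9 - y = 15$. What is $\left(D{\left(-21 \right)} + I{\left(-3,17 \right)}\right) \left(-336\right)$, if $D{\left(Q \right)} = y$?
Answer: $19152$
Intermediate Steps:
$y = -6$ ($y = 9 - 15 = -6$)
$D{\left(Q \right)} = -6$
$\left(D{\left(-21 \right)} + I{\left(-3,17 \right)}\right) \left(-336\right) = \left(-6 + 17 \left(-3\right)\right) \left(-336\right) = \left(-6 - 51\right) \left(-336\right) = \left(-57\right) \left(-336\right) = 19152$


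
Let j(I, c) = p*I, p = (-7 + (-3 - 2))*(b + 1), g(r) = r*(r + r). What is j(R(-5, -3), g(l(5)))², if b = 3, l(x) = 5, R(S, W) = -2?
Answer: 9216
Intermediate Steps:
g(r) = 2*r² (g(r) = r*(2*r) = 2*r²)
p = -48 (p = (-7 + (-3 - 2))*(3 + 1) = (-7 - 5)*4 = -12*4 = -48)
j(I, c) = -48*I
j(R(-5, -3), g(l(5)))² = (-48*(-2))² = 96² = 9216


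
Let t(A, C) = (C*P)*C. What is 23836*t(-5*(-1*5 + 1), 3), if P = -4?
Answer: -858096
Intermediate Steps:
t(A, C) = -4*C² (t(A, C) = (C*(-4))*C = (-4*C)*C = -4*C²)
23836*t(-5*(-1*5 + 1), 3) = 23836*(-4*3²) = 23836*(-4*9) = 23836*(-36) = -858096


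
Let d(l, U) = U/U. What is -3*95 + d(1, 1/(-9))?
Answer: -284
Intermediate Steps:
d(l, U) = 1
-3*95 + d(1, 1/(-9)) = -3*95 + 1 = -285 + 1 = -284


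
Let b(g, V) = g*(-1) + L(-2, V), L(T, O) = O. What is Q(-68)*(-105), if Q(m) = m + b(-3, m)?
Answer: 13965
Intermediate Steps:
b(g, V) = V - g (b(g, V) = g*(-1) + V = -g + V = V - g)
Q(m) = 3 + 2*m (Q(m) = m + (m - 1*(-3)) = m + (m + 3) = m + (3 + m) = 3 + 2*m)
Q(-68)*(-105) = (3 + 2*(-68))*(-105) = (3 - 136)*(-105) = -133*(-105) = 13965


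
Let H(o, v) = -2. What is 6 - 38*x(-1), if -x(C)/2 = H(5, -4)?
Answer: -146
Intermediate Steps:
x(C) = 4 (x(C) = -2*(-2) = 4)
6 - 38*x(-1) = 6 - 38*4 = 6 - 152 = -146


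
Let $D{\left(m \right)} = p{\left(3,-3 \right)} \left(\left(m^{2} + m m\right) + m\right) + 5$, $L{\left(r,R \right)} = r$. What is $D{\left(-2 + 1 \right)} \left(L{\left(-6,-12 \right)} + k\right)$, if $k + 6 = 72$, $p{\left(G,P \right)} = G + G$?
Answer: $660$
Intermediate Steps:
$p{\left(G,P \right)} = 2 G$
$k = 66$ ($k = -6 + 72 = 66$)
$D{\left(m \right)} = 5 + 6 m + 12 m^{2}$ ($D{\left(m \right)} = 2 \cdot 3 \left(\left(m^{2} + m m\right) + m\right) + 5 = 6 \left(\left(m^{2} + m^{2}\right) + m\right) + 5 = 6 \left(2 m^{2} + m\right) + 5 = 6 \left(m + 2 m^{2}\right) + 5 = \left(6 m + 12 m^{2}\right) + 5 = 5 + 6 m + 12 m^{2}$)
$D{\left(-2 + 1 \right)} \left(L{\left(-6,-12 \right)} + k\right) = \left(5 + 6 \left(-2 + 1\right) + 12 \left(-2 + 1\right)^{2}\right) \left(-6 + 66\right) = \left(5 + 6 \left(-1\right) + 12 \left(-1\right)^{2}\right) 60 = \left(5 - 6 + 12 \cdot 1\right) 60 = \left(5 - 6 + 12\right) 60 = 11 \cdot 60 = 660$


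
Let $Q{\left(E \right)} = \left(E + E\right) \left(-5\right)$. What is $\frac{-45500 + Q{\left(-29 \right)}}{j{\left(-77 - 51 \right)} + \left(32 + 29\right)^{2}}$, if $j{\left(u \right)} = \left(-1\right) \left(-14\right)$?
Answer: $- \frac{3014}{249} \approx -12.104$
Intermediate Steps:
$j{\left(u \right)} = 14$
$Q{\left(E \right)} = - 10 E$ ($Q{\left(E \right)} = 2 E \left(-5\right) = - 10 E$)
$\frac{-45500 + Q{\left(-29 \right)}}{j{\left(-77 - 51 \right)} + \left(32 + 29\right)^{2}} = \frac{-45500 - -290}{14 + \left(32 + 29\right)^{2}} = \frac{-45500 + 290}{14 + 61^{2}} = - \frac{45210}{14 + 3721} = - \frac{45210}{3735} = \left(-45210\right) \frac{1}{3735} = - \frac{3014}{249}$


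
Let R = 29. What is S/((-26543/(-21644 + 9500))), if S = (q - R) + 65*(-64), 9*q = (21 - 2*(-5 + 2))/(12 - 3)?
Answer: -4624288/2413 ≈ -1916.4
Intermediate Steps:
q = 1/3 (q = ((21 - 2*(-5 + 2))/(12 - 3))/9 = ((21 - 2*(-3))/9)/9 = ((21 + 6)*(1/9))/9 = (27*(1/9))/9 = (1/9)*3 = 1/3 ≈ 0.33333)
S = -12566/3 (S = (1/3 - 1*29) + 65*(-64) = (1/3 - 29) - 4160 = -86/3 - 4160 = -12566/3 ≈ -4188.7)
S/((-26543/(-21644 + 9500))) = -12566/(3*((-26543/(-21644 + 9500)))) = -12566/(3*((-26543/(-12144)))) = -12566/(3*((-26543*(-1/12144)))) = -12566/(3*2413/1104) = -12566/3*1104/2413 = -4624288/2413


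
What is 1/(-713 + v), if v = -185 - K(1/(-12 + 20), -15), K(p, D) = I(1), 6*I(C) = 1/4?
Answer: -24/21553 ≈ -0.0011135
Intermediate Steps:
I(C) = 1/24 (I(C) = (⅙)/4 = (⅙)*(¼) = 1/24)
K(p, D) = 1/24
v = -4441/24 (v = -185 - 1*1/24 = -185 - 1/24 = -4441/24 ≈ -185.04)
1/(-713 + v) = 1/(-713 - 4441/24) = 1/(-21553/24) = -24/21553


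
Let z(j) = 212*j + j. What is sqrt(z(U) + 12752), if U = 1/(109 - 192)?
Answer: sqrt(87830849)/83 ≈ 112.91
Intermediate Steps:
U = -1/83 (U = 1/(-83) = -1/83 ≈ -0.012048)
z(j) = 213*j
sqrt(z(U) + 12752) = sqrt(213*(-1/83) + 12752) = sqrt(-213/83 + 12752) = sqrt(1058203/83) = sqrt(87830849)/83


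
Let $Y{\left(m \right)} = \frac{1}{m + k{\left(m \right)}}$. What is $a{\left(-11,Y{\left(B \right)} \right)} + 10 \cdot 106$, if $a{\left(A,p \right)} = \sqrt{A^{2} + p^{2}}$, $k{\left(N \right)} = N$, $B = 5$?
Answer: $1060 + \frac{\sqrt{12101}}{10} \approx 1071.0$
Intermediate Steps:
$Y{\left(m \right)} = \frac{1}{2 m}$ ($Y{\left(m \right)} = \frac{1}{m + m} = \frac{1}{2 m}$)
$a{\left(-11,Y{\left(B \right)} \right)} + 10 \cdot 106 = \sqrt{\left(-11\right)^{2} + \left(\frac{1}{2 \cdot 5}\right)^{2}} + 10 \cdot 106 = \sqrt{121 + \left(\frac{1}{2} \cdot \frac{1}{5}\right)^{2}} + 1060 = \sqrt{121 + \left(\frac{1}{10}\right)^{2}} + 1060 = \sqrt{121 + \frac{1}{100}} + 1060 = \sqrt{\frac{12101}{100}} + 1060 = \frac{\sqrt{12101}}{10} + 1060 = 1060 + \frac{\sqrt{12101}}{10}$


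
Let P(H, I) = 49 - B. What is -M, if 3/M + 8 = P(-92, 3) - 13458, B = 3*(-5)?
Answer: 3/13402 ≈ 0.00022385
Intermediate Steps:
B = -15
P(H, I) = 64 (P(H, I) = 49 - 1*(-15) = 49 + 15 = 64)
M = -3/13402 (M = 3/(-8 + (64 - 13458)) = 3/(-8 - 13394) = 3/(-13402) = 3*(-1/13402) = -3/13402 ≈ -0.00022385)
-M = -1*(-3/13402) = 3/13402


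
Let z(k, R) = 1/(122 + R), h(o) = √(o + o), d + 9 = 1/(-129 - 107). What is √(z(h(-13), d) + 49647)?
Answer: 101*√384552955/8889 ≈ 222.82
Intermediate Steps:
d = -2125/236 (d = -9 + 1/(-129 - 107) = -9 + 1/(-236) = -9 - 1/236 = -2125/236 ≈ -9.0042)
h(o) = √2*√o (h(o) = √(2*o) = √2*√o)
√(z(h(-13), d) + 49647) = √(1/(122 - 2125/236) + 49647) = √(1/(26667/236) + 49647) = √(236/26667 + 49647) = √(1323936785/26667) = 101*√384552955/8889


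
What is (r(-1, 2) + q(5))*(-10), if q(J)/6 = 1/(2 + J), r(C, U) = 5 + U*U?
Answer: -690/7 ≈ -98.571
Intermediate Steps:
r(C, U) = 5 + U²
q(J) = 6/(2 + J)
(r(-1, 2) + q(5))*(-10) = ((5 + 2²) + 6/(2 + 5))*(-10) = ((5 + 4) + 6/7)*(-10) = (9 + 6*(⅐))*(-10) = (9 + 6/7)*(-10) = (69/7)*(-10) = -690/7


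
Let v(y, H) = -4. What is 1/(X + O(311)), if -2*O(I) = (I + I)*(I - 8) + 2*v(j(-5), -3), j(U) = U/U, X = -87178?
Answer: -1/181407 ≈ -5.5125e-6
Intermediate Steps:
j(U) = 1
O(I) = 4 - I*(-8 + I) (O(I) = -((I + I)*(I - 8) + 2*(-4))/2 = -((2*I)*(-8 + I) - 8)/2 = -(2*I*(-8 + I) - 8)/2 = -(-8 + 2*I*(-8 + I))/2 = 4 - I*(-8 + I))
1/(X + O(311)) = 1/(-87178 + (4 - 1*311² + 8*311)) = 1/(-87178 + (4 - 1*96721 + 2488)) = 1/(-87178 + (4 - 96721 + 2488)) = 1/(-87178 - 94229) = 1/(-181407) = -1/181407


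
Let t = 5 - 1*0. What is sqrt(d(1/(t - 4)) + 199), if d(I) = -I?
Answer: 3*sqrt(22) ≈ 14.071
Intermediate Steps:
t = 5 (t = 5 + 0 = 5)
sqrt(d(1/(t - 4)) + 199) = sqrt(-1/(5 - 4) + 199) = sqrt(-1/1 + 199) = sqrt(-1*1 + 199) = sqrt(-1 + 199) = sqrt(198) = 3*sqrt(22)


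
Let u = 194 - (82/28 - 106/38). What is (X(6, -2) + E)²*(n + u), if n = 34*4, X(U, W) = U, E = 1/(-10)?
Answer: 305433383/26600 ≈ 11482.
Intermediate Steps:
E = -⅒ ≈ -0.10000
n = 136
u = 51567/266 (u = 194 - (82*(1/28) - 106*1/38) = 194 - (41/14 - 53/19) = 194 - 1*37/266 = 194 - 37/266 = 51567/266 ≈ 193.86)
(X(6, -2) + E)²*(n + u) = (6 - ⅒)²*(136 + 51567/266) = (59/10)²*(87743/266) = (3481/100)*(87743/266) = 305433383/26600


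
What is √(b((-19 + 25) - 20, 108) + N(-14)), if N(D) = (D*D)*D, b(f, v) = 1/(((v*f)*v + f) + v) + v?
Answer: I*√70209577594546/163202 ≈ 51.342*I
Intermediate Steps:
b(f, v) = v + 1/(f + v + f*v²) (b(f, v) = 1/(((f*v)*v + f) + v) + v = 1/((f*v² + f) + v) + v = 1/((f + f*v²) + v) + v = 1/(f + v + f*v²) + v = v + 1/(f + v + f*v²))
N(D) = D³ (N(D) = D²*D = D³)
√(b((-19 + 25) - 20, 108) + N(-14)) = √((1 + 108² + ((-19 + 25) - 20)*108 + ((-19 + 25) - 20)*108³)/(((-19 + 25) - 20) + 108 + ((-19 + 25) - 20)*108²) + (-14)³) = √((1 + 11664 + (6 - 20)*108 + (6 - 20)*1259712)/((6 - 20) + 108 + (6 - 20)*11664) - 2744) = √((1 + 11664 - 14*108 - 14*1259712)/(-14 + 108 - 14*11664) - 2744) = √((1 + 11664 - 1512 - 17635968)/(-14 + 108 - 163296) - 2744) = √(-17625815/(-163202) - 2744) = √(-1/163202*(-17625815) - 2744) = √(17625815/163202 - 2744) = √(-430200473/163202) = I*√70209577594546/163202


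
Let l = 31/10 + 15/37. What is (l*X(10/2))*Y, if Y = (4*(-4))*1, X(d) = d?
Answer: -10376/37 ≈ -280.43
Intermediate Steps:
Y = -16 (Y = -16*1 = -16)
l = 1297/370 (l = 31*(⅒) + 15*(1/37) = 31/10 + 15/37 = 1297/370 ≈ 3.5054)
(l*X(10/2))*Y = (1297*(10/2)/370)*(-16) = (1297*(10*(½))/370)*(-16) = ((1297/370)*5)*(-16) = (1297/74)*(-16) = -10376/37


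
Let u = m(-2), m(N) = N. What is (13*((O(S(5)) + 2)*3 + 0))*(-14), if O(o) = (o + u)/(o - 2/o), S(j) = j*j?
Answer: -142038/89 ≈ -1595.9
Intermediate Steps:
S(j) = j²
u = -2
O(o) = (-2 + o)/(o - 2/o) (O(o) = (o - 2)/(o - 2/o) = (-2 + o)/(o - 2/o))
(13*((O(S(5)) + 2)*3 + 0))*(-14) = (13*((5²*(-2 + 5²)/(-2 + (5²)²) + 2)*3 + 0))*(-14) = (13*((25*(-2 + 25)/(-2 + 25²) + 2)*3 + 0))*(-14) = (13*((25*23/(-2 + 625) + 2)*3 + 0))*(-14) = (13*((25*23/623 + 2)*3 + 0))*(-14) = (13*((25*(1/623)*23 + 2)*3 + 0))*(-14) = (13*((575/623 + 2)*3 + 0))*(-14) = (13*((1821/623)*3 + 0))*(-14) = (13*(5463/623 + 0))*(-14) = (13*(5463/623))*(-14) = (71019/623)*(-14) = -142038/89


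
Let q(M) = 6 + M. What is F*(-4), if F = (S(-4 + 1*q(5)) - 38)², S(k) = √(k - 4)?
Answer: -5788 + 304*√3 ≈ -5261.5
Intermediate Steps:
S(k) = √(-4 + k)
F = (-38 + √3)² (F = (√(-4 + (-4 + 1*(6 + 5))) - 38)² = (√(-4 + (-4 + 1*11)) - 38)² = (√(-4 + (-4 + 11)) - 38)² = (√(-4 + 7) - 38)² = (√3 - 38)² = (-38 + √3)² ≈ 1315.4)
F*(-4) = (38 - √3)²*(-4) = -4*(38 - √3)²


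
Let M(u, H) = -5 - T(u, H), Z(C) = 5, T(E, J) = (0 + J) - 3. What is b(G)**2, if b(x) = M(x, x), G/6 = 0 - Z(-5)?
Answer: 784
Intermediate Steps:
T(E, J) = -3 + J (T(E, J) = J - 3 = -3 + J)
G = -30 (G = 6*(0 - 1*5) = 6*(0 - 5) = 6*(-5) = -30)
M(u, H) = -2 - H (M(u, H) = -5 - (-3 + H) = -5 + (3 - H) = -2 - H)
b(x) = -2 - x
b(G)**2 = (-2 - 1*(-30))**2 = (-2 + 30)**2 = 28**2 = 784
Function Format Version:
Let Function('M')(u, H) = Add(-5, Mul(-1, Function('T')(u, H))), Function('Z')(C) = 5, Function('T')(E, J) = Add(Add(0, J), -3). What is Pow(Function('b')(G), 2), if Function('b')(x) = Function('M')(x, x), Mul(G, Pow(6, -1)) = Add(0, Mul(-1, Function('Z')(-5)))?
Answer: 784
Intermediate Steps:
Function('T')(E, J) = Add(-3, J) (Function('T')(E, J) = Add(J, -3) = Add(-3, J))
G = -30 (G = Mul(6, Add(0, Mul(-1, 5))) = Mul(6, Add(0, -5)) = Mul(6, -5) = -30)
Function('M')(u, H) = Add(-2, Mul(-1, H)) (Function('M')(u, H) = Add(-5, Mul(-1, Add(-3, H))) = Add(-5, Add(3, Mul(-1, H))) = Add(-2, Mul(-1, H)))
Function('b')(x) = Add(-2, Mul(-1, x))
Pow(Function('b')(G), 2) = Pow(Add(-2, Mul(-1, -30)), 2) = Pow(Add(-2, 30), 2) = Pow(28, 2) = 784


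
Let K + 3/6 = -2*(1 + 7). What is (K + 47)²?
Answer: 3721/4 ≈ 930.25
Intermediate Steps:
K = -33/2 (K = -½ - 2*(1 + 7) = -½ - 2*8 = -½ - 16 = -33/2 ≈ -16.500)
(K + 47)² = (-33/2 + 47)² = (61/2)² = 3721/4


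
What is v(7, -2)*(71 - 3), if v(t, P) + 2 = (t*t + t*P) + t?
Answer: 2720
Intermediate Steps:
v(t, P) = -2 + t + t**2 + P*t (v(t, P) = -2 + ((t*t + t*P) + t) = -2 + ((t**2 + P*t) + t) = -2 + (t + t**2 + P*t) = -2 + t + t**2 + P*t)
v(7, -2)*(71 - 3) = (-2 + 7 + 7**2 - 2*7)*(71 - 3) = (-2 + 7 + 49 - 14)*68 = 40*68 = 2720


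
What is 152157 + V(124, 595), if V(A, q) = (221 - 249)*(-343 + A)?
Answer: 158289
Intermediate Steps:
V(A, q) = 9604 - 28*A (V(A, q) = -28*(-343 + A) = 9604 - 28*A)
152157 + V(124, 595) = 152157 + (9604 - 28*124) = 152157 + (9604 - 3472) = 152157 + 6132 = 158289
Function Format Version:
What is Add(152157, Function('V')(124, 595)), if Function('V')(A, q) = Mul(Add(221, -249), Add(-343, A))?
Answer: 158289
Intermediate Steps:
Function('V')(A, q) = Add(9604, Mul(-28, A)) (Function('V')(A, q) = Mul(-28, Add(-343, A)) = Add(9604, Mul(-28, A)))
Add(152157, Function('V')(124, 595)) = Add(152157, Add(9604, Mul(-28, 124))) = Add(152157, Add(9604, -3472)) = Add(152157, 6132) = 158289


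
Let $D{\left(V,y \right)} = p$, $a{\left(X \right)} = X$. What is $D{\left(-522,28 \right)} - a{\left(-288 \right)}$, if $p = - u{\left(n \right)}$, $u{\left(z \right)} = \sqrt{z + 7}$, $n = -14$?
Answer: $288 - i \sqrt{7} \approx 288.0 - 2.6458 i$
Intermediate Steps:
$u{\left(z \right)} = \sqrt{7 + z}$
$p = - i \sqrt{7}$ ($p = - \sqrt{7 - 14} = - \sqrt{-7} = - i \sqrt{7} \approx - 2.6458 i$)
$D{\left(V,y \right)} = - i \sqrt{7}$
$D{\left(-522,28 \right)} - a{\left(-288 \right)} = - i \sqrt{7} - -288 = - i \sqrt{7} + 288 = 288 - i \sqrt{7}$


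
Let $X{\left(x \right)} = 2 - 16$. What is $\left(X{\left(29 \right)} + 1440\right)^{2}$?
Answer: $2033476$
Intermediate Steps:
$X{\left(x \right)} = -14$
$\left(X{\left(29 \right)} + 1440\right)^{2} = \left(-14 + 1440\right)^{2} = 1426^{2} = 2033476$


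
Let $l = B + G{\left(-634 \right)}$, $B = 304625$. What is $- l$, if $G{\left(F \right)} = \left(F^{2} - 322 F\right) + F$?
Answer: $-910095$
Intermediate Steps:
$G{\left(F \right)} = F^{2} - 321 F$
$l = 910095$ ($l = 304625 - 634 \left(-321 - 634\right) = 304625 - -605470 = 304625 + 605470 = 910095$)
$- l = \left(-1\right) 910095 = -910095$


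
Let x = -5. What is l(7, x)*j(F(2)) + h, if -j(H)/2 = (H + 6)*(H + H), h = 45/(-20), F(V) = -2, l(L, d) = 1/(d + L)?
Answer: 55/4 ≈ 13.750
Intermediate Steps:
l(L, d) = 1/(L + d)
h = -9/4 (h = 45*(-1/20) = -9/4 ≈ -2.2500)
j(H) = -4*H*(6 + H) (j(H) = -2*(H + 6)*(H + H) = -2*(6 + H)*2*H = -4*H*(6 + H))
l(7, x)*j(F(2)) + h = (-4*(-2)*(6 - 2))/(7 - 5) - 9/4 = (-4*(-2)*4)/2 - 9/4 = (1/2)*32 - 9/4 = 16 - 9/4 = 55/4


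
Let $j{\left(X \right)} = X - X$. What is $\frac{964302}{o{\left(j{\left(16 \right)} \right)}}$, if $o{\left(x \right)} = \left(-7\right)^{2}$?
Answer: $\frac{964302}{49} \approx 19680.0$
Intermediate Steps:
$j{\left(X \right)} = 0$
$o{\left(x \right)} = 49$
$\frac{964302}{o{\left(j{\left(16 \right)} \right)}} = \frac{964302}{49}$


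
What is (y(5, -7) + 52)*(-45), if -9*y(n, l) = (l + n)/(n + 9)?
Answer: -16385/7 ≈ -2340.7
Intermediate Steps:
y(n, l) = -(l + n)/(9*(9 + n)) (y(n, l) = -(l + n)/(9*(n + 9)) = -(l + n)/(9*(9 + n)))
(y(5, -7) + 52)*(-45) = ((-1*(-7) - 1*5)/(9*(9 + 5)) + 52)*(-45) = ((1/9)*(7 - 5)/14 + 52)*(-45) = ((1/9)*(1/14)*2 + 52)*(-45) = (1/63 + 52)*(-45) = (3277/63)*(-45) = -16385/7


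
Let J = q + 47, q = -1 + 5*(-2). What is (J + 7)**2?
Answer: 1849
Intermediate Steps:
q = -11 (q = -1 - 10 = -11)
J = 36 (J = -11 + 47 = 36)
(J + 7)**2 = (36 + 7)**2 = 43**2 = 1849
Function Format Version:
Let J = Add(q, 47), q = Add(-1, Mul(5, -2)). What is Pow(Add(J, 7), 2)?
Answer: 1849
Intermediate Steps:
q = -11 (q = Add(-1, -10) = -11)
J = 36 (J = Add(-11, 47) = 36)
Pow(Add(J, 7), 2) = Pow(Add(36, 7), 2) = Pow(43, 2) = 1849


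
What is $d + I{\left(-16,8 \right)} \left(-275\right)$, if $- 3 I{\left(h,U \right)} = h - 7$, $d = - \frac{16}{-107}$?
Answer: $- \frac{676727}{321} \approx -2108.2$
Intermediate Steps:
$d = \frac{16}{107}$ ($d = \left(-16\right) \left(- \frac{1}{107}\right) = \frac{16}{107} \approx 0.14953$)
$I{\left(h,U \right)} = \frac{7}{3} - \frac{h}{3}$ ($I{\left(h,U \right)} = - \frac{h - 7}{3} = - \frac{-7 + h}{3} = \frac{7}{3} - \frac{h}{3}$)
$d + I{\left(-16,8 \right)} \left(-275\right) = \frac{16}{107} + \left(\frac{7}{3} - - \frac{16}{3}\right) \left(-275\right) = \frac{16}{107} + \left(\frac{7}{3} + \frac{16}{3}\right) \left(-275\right) = \frac{16}{107} + \frac{23}{3} \left(-275\right) = \frac{16}{107} - \frac{6325}{3} = - \frac{676727}{321}$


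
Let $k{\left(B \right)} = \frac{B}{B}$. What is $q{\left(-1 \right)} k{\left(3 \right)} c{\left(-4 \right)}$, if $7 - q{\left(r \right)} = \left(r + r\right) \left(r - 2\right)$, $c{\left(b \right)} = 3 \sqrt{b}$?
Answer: $6 i \approx 6.0 i$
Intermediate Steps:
$k{\left(B \right)} = 1$
$q{\left(r \right)} = 7 - 2 r \left(-2 + r\right)$ ($q{\left(r \right)} = 7 - \left(r + r\right) \left(r - 2\right) = 7 - 2 r \left(-2 + r\right)$)
$q{\left(-1 \right)} k{\left(3 \right)} c{\left(-4 \right)} = \left(7 - 2 \left(-1\right)^{2} + 4 \left(-1\right)\right) 1 \cdot 3 \sqrt{-4} = \left(7 - 2 - 4\right) 1 \cdot 3 \cdot 2 i = \left(7 - 2 - 4\right) 1 \cdot 6 i = 1 \cdot 1 \cdot 6 i = 1 \cdot 6 i = 6 i$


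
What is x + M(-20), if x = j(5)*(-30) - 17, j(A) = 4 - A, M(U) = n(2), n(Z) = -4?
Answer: 9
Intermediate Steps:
M(U) = -4
x = 13 (x = (4 - 1*5)*(-30) - 17 = (4 - 5)*(-30) - 17 = -1*(-30) - 17 = 30 - 17 = 13)
x + M(-20) = 13 - 4 = 9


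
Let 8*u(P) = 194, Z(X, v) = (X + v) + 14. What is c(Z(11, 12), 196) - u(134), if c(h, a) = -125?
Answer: -597/4 ≈ -149.25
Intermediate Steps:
Z(X, v) = 14 + X + v
u(P) = 97/4 (u(P) = (⅛)*194 = 97/4)
c(Z(11, 12), 196) - u(134) = -125 - 1*97/4 = -125 - 97/4 = -597/4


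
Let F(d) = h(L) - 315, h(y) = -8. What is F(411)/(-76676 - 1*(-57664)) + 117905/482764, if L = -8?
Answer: 299692829/1147288646 ≈ 0.26122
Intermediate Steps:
F(d) = -323 (F(d) = -8 - 315 = -323)
F(411)/(-76676 - 1*(-57664)) + 117905/482764 = -323/(-76676 - 1*(-57664)) + 117905/482764 = -323/(-76676 + 57664) + 117905*(1/482764) = -323/(-19012) + 117905/482764 = -323*(-1/19012) + 117905/482764 = 323/19012 + 117905/482764 = 299692829/1147288646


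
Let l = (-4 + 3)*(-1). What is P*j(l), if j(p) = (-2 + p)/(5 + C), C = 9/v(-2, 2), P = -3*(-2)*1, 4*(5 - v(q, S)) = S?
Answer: -6/7 ≈ -0.85714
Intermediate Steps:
v(q, S) = 5 - S/4
P = 6 (P = 6*1 = 6)
l = 1 (l = -1*(-1) = 1)
C = 2 (C = 9/(5 - ¼*2) = 9/(5 - ½) = 9/(9/2) = 9*(2/9) = 2)
j(p) = -2/7 + p/7 (j(p) = (-2 + p)/(5 + 2) = (-2 + p)/7 = (-2 + p)*(⅐) = -2/7 + p/7)
P*j(l) = 6*(-2/7 + (⅐)*1) = 6*(-2/7 + ⅐) = 6*(-⅐) = -6/7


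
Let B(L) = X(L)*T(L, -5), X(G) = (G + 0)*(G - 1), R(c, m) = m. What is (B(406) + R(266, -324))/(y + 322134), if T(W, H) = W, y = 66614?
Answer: 16689564/97187 ≈ 171.73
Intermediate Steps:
X(G) = G*(-1 + G)
B(L) = L²*(-1 + L) (B(L) = (L*(-1 + L))*L = L²*(-1 + L))
(B(406) + R(266, -324))/(y + 322134) = (406²*(-1 + 406) - 324)/(66614 + 322134) = (164836*405 - 324)/388748 = (66758580 - 324)*(1/388748) = 66758256*(1/388748) = 16689564/97187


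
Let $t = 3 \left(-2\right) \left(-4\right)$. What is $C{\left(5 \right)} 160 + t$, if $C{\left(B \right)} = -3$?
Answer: $-456$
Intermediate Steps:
$t = 24$ ($t = \left(-6\right) \left(-4\right) = 24$)
$C{\left(5 \right)} 160 + t = \left(-3\right) 160 + 24 = -480 + 24 = -456$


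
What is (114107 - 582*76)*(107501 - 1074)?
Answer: 7436586625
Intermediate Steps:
(114107 - 582*76)*(107501 - 1074) = (114107 - 44232)*106427 = 69875*106427 = 7436586625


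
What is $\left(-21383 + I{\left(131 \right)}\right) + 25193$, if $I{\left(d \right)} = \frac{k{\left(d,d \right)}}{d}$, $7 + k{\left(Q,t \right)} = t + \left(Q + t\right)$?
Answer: $\frac{499496}{131} \approx 3812.9$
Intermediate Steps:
$k{\left(Q,t \right)} = -7 + Q + 2 t$ ($k{\left(Q,t \right)} = -7 + \left(t + \left(Q + t\right)\right) = -7 + \left(Q + 2 t\right) = -7 + Q + 2 t$)
$I{\left(d \right)} = \frac{-7 + 3 d}{d}$ ($I{\left(d \right)} = \frac{-7 + d + 2 d}{d} = \frac{-7 + 3 d}{d}$)
$\left(-21383 + I{\left(131 \right)}\right) + 25193 = \left(-21383 + \left(3 - \frac{7}{131}\right)\right) + 25193 = \left(-21383 + \frac{386}{131}\right) + 25193 = - \frac{2800787}{131} + 25193 = \frac{499496}{131}$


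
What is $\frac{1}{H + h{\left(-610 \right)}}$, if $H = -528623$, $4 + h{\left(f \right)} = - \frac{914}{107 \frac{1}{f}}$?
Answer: $- \frac{107}{56005549} \approx -1.9105 \cdot 10^{-6}$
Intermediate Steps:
$h{\left(f \right)} = -4 - \frac{914 f}{107}$ ($h{\left(f \right)} = -4 - \frac{914}{107 \frac{1}{f}} = -4 - 914 \frac{f}{107} = -4 - \frac{914 f}{107}$)
$\frac{1}{H + h{\left(-610 \right)}} = \frac{1}{-528623 - - \frac{557112}{107}} = \frac{1}{-528623 + \left(-4 + \frac{557540}{107}\right)} = \frac{1}{-528623 + \frac{557112}{107}} = \frac{1}{- \frac{56005549}{107}} = - \frac{107}{56005549}$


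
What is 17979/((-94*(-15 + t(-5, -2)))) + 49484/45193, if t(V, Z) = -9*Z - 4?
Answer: 817176443/4248142 ≈ 192.36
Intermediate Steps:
t(V, Z) = -4 - 9*Z
17979/((-94*(-15 + t(-5, -2)))) + 49484/45193 = 17979/((-94*(-15 + (-4 - 9*(-2))))) + 49484/45193 = 17979/((-94*(-15 + (-4 + 18)))) + 49484*(1/45193) = 17979/((-94*(-15 + 14))) + 49484/45193 = 17979/((-94*(-1))) + 49484/45193 = 17979/94 + 49484/45193 = 817176443/4248142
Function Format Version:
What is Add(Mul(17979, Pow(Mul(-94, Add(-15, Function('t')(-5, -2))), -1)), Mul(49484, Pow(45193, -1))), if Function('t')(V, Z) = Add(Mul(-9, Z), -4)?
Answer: Rational(817176443, 4248142) ≈ 192.36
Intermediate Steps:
Function('t')(V, Z) = Add(-4, Mul(-9, Z))
Add(Mul(17979, Pow(Mul(-94, Add(-15, Function('t')(-5, -2))), -1)), Mul(49484, Pow(45193, -1))) = Add(Mul(17979, Pow(Mul(-94, Add(-15, Add(-4, Mul(-9, -2)))), -1)), Mul(49484, Pow(45193, -1))) = Add(Mul(17979, Pow(Mul(-94, Add(-15, Add(-4, 18))), -1)), Mul(49484, Rational(1, 45193))) = Add(Mul(17979, Pow(Mul(-94, Add(-15, 14)), -1)), Rational(49484, 45193)) = Add(Mul(17979, Pow(Mul(-94, -1), -1)), Rational(49484, 45193)) = Add(Mul(17979, Pow(94, -1)), Rational(49484, 45193)) = Add(Mul(17979, Rational(1, 94)), Rational(49484, 45193)) = Add(Rational(17979, 94), Rational(49484, 45193)) = Rational(817176443, 4248142)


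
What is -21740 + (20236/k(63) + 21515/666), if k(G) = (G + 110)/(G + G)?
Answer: -802993049/115218 ≈ -6969.3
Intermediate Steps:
k(G) = (110 + G)/(2*G) (k(G) = (110 + G)/((2*G)) = (110 + G)*(1/(2*G)) = (110 + G)/(2*G))
-21740 + (20236/k(63) + 21515/666) = -21740 + (20236/(((1/2)*(110 + 63)/63)) + 21515/666) = -21740 + (20236/(((1/2)*(1/63)*173)) + 21515*(1/666)) = -21740 + (20236/(173/126) + 21515/666) = -21740 + (20236*(126/173) + 21515/666) = -21740 + (2549736/173 + 21515/666) = -21740 + 1701846271/115218 = -802993049/115218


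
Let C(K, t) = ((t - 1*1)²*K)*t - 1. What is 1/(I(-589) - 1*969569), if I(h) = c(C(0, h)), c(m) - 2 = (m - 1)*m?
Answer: -1/969565 ≈ -1.0314e-6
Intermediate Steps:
C(K, t) = -1 + K*t*(-1 + t)² (C(K, t) = ((t - 1)²*K)*t - 1 = ((-1 + t)²*K)*t - 1 = (K*(-1 + t)²)*t - 1 = K*t*(-1 + t)² - 1 = -1 + K*t*(-1 + t)²)
c(m) = 2 + m*(-1 + m) (c(m) = 2 + (m - 1)*m = 2 + (-1 + m)*m = 2 + m*(-1 + m))
I(h) = 4 (I(h) = 2 + (-1 + 0*h*(-1 + h)²)² - (-1 + 0*h*(-1 + h)²) = 2 + (-1 + 0)² - (-1 + 0) = 2 + (-1)² - 1*(-1) = 2 + 1 + 1 = 4)
1/(I(-589) - 1*969569) = 1/(4 - 1*969569) = 1/(4 - 969569) = 1/(-969565) = -1/969565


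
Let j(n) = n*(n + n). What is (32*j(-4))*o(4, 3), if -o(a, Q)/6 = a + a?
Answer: -49152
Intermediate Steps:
o(a, Q) = -12*a (o(a, Q) = -6*(a + a) = -12*a)
j(n) = 2*n² (j(n) = n*(2*n) = 2*n²)
(32*j(-4))*o(4, 3) = (32*(2*(-4)²))*(-12*4) = (32*(2*16))*(-48) = (32*32)*(-48) = 1024*(-48) = -49152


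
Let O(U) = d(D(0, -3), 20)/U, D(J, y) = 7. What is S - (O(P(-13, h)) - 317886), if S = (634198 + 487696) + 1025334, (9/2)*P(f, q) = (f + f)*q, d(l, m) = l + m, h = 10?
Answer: 1281859523/520 ≈ 2.4651e+6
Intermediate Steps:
P(f, q) = 4*f*q/9 (P(f, q) = 2*((f + f)*q)/9 = 2*((2*f)*q)/9 = 2*(2*f*q)/9 = 4*f*q/9)
O(U) = 27/U (O(U) = (7 + 20)/U = 27/U)
S = 2147228 (S = 1121894 + 1025334 = 2147228)
S - (O(P(-13, h)) - 317886) = 2147228 - (27/(((4/9)*(-13)*10)) - 317886) = 2147228 - (27/(-520/9) - 317886) = 2147228 - (27*(-9/520) - 317886) = 2147228 - (-243/520 - 317886) = 2147228 - 1*(-165300963/520) = 2147228 + 165300963/520 = 1281859523/520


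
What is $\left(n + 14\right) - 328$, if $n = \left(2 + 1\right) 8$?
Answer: $-290$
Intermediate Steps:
$n = 24$ ($n = 3 \cdot 8 = 24$)
$\left(n + 14\right) - 328 = \left(24 + 14\right) - 328 = 38 - 328 = -290$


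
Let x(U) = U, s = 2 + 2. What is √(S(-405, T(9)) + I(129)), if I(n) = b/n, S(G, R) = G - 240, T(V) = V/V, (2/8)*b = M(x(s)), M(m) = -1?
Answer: I*√10733961/129 ≈ 25.397*I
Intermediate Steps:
s = 4
b = -4 (b = 4*(-1) = -4)
T(V) = 1
S(G, R) = -240 + G
I(n) = -4/n
√(S(-405, T(9)) + I(129)) = √((-240 - 405) - 4/129) = √(-645 - 4*1/129) = √(-645 - 4/129) = √(-83209/129) = I*√10733961/129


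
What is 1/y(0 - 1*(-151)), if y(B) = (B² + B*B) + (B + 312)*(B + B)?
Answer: 1/185428 ≈ 5.3929e-6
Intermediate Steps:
y(B) = 2*B² + 2*B*(312 + B) (y(B) = (B² + B²) + (312 + B)*(2*B) = 2*B² + 2*B*(312 + B))
1/y(0 - 1*(-151)) = 1/(4*(0 - 1*(-151))*(156 + (0 - 1*(-151)))) = 1/(4*(0 + 151)*(156 + (0 + 151))) = 1/(4*151*(156 + 151)) = 1/(4*151*307) = 1/185428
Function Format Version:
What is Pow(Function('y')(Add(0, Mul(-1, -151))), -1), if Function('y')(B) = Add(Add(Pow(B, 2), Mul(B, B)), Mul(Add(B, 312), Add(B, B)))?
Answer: Rational(1, 185428) ≈ 5.3929e-6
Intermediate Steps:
Function('y')(B) = Add(Mul(2, Pow(B, 2)), Mul(2, B, Add(312, B))) (Function('y')(B) = Add(Add(Pow(B, 2), Pow(B, 2)), Mul(Add(312, B), Mul(2, B))) = Add(Mul(2, Pow(B, 2)), Mul(2, B, Add(312, B))))
Pow(Function('y')(Add(0, Mul(-1, -151))), -1) = Pow(Mul(4, Add(0, Mul(-1, -151)), Add(156, Add(0, Mul(-1, -151)))), -1) = Pow(Mul(4, Add(0, 151), Add(156, Add(0, 151))), -1) = Pow(Mul(4, 151, Add(156, 151)), -1) = Pow(Mul(4, 151, 307), -1) = Pow(185428, -1) = Rational(1, 185428)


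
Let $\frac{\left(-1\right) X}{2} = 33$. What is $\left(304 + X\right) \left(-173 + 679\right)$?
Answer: $120428$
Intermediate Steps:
$X = -66$ ($X = \left(-2\right) 33 = -66$)
$\left(304 + X\right) \left(-173 + 679\right) = \left(304 - 66\right) \left(-173 + 679\right) = 238 \cdot 506 = 120428$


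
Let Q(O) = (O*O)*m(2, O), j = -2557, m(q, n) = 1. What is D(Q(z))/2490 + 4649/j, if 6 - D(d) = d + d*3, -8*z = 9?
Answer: -12345187/6791392 ≈ -1.8178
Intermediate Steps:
z = -9/8 (z = -⅛*9 = -9/8 ≈ -1.1250)
Q(O) = O² (Q(O) = (O*O)*1 = O²*1 = O²)
D(d) = 6 - 4*d (D(d) = 6 - (d + d*3) = 6 - (d + 3*d) = 6 - 4*d)
D(Q(z))/2490 + 4649/j = (6 - 4*(-9/8)²)/2490 + 4649/(-2557) = (6 - 4*81/64)*(1/2490) + 4649*(-1/2557) = (6 - 81/16)*(1/2490) - 4649/2557 = (15/16)*(1/2490) - 4649/2557 = 1/2656 - 4649/2557 = -12345187/6791392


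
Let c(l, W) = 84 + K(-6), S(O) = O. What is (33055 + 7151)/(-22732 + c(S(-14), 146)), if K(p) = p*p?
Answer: -20103/11306 ≈ -1.7781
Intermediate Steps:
K(p) = p²
c(l, W) = 120 (c(l, W) = 84 + (-6)² = 84 + 36 = 120)
(33055 + 7151)/(-22732 + c(S(-14), 146)) = (33055 + 7151)/(-22732 + 120) = 40206/(-22612) = 40206*(-1/22612) = -20103/11306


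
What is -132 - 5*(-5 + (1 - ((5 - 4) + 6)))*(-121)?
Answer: -6787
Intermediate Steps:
-132 - 5*(-5 + (1 - ((5 - 4) + 6)))*(-121) = -132 - 5*(-5 + (1 - (1 + 6)))*(-121) = -132 - 5*(-5 + (1 - 1*7))*(-121) = -132 - 5*(-5 + (1 - 7))*(-121) = -132 - 5*(-5 - 6)*(-121) = -132 - 5*(-11)*(-121) = -132 + 55*(-121) = -132 - 6655 = -6787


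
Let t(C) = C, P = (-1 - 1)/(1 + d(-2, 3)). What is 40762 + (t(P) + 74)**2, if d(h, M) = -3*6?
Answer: 13367818/289 ≈ 46255.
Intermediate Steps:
d(h, M) = -18
P = 2/17 (P = (-1 - 1)/(1 - 18) = -2/(-17) = -2*(-1/17) = 2/17 ≈ 0.11765)
40762 + (t(P) + 74)**2 = 40762 + (2/17 + 74)**2 = 40762 + (1260/17)**2 = 40762 + 1587600/289 = 13367818/289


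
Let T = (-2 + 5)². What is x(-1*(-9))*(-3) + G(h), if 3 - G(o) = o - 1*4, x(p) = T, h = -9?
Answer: -11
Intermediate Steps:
T = 9 (T = 3² = 9)
x(p) = 9
G(o) = 7 - o (G(o) = 3 - (o - 1*4) = 3 - (o - 4) = 3 - (-4 + o) = 3 + (4 - o) = 7 - o)
x(-1*(-9))*(-3) + G(h) = 9*(-3) + (7 - 1*(-9)) = -27 + (7 + 9) = -27 + 16 = -11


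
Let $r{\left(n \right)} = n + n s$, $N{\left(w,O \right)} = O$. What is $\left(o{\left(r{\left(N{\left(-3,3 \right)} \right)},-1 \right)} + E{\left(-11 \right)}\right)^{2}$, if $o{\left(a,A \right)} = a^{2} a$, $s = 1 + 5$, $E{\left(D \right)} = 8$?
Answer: $85914361$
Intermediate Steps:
$s = 6$
$r{\left(n \right)} = 7 n$ ($r{\left(n \right)} = n + n 6 = n + 6 n = 7 n$)
$o{\left(a,A \right)} = a^{3}$
$\left(o{\left(r{\left(N{\left(-3,3 \right)} \right)},-1 \right)} + E{\left(-11 \right)}\right)^{2} = \left(\left(7 \cdot 3\right)^{3} + 8\right)^{2} = \left(21^{3} + 8\right)^{2} = \left(9261 + 8\right)^{2} = 9269^{2} = 85914361$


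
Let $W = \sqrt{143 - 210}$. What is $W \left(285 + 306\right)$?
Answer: $591 i \sqrt{67} \approx 4837.5 i$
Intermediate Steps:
$W = i \sqrt{67}$ ($W = \sqrt{-67} = i \sqrt{67} \approx 8.1853 i$)
$W \left(285 + 306\right) = i \sqrt{67} \left(285 + 306\right) = i \sqrt{67} \cdot 591 = 591 i \sqrt{67}$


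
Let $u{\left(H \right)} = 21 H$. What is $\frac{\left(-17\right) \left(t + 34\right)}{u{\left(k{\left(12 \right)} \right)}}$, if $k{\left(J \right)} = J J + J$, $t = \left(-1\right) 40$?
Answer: $\frac{17}{546} \approx 0.031136$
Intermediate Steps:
$t = -40$
$k{\left(J \right)} = J + J^{2}$ ($k{\left(J \right)} = J^{2} + J = J + J^{2}$)
$\frac{\left(-17\right) \left(t + 34\right)}{u{\left(k{\left(12 \right)} \right)}} = \frac{\left(-17\right) \left(-40 + 34\right)}{21 \cdot 12 \left(1 + 12\right)} = \frac{\left(-17\right) \left(-6\right)}{21 \cdot 12 \cdot 13} = \frac{102}{21 \cdot 156} = \frac{102}{3276} = 102 \cdot \frac{1}{3276} = \frac{17}{546}$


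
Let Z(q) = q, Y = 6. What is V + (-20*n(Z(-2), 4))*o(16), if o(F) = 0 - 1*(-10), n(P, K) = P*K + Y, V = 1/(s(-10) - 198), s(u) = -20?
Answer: 87199/218 ≈ 400.00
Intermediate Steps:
V = -1/218 (V = 1/(-20 - 198) = 1/(-218) = -1/218 ≈ -0.0045872)
n(P, K) = 6 + K*P (n(P, K) = P*K + 6 = K*P + 6 = 6 + K*P)
o(F) = 10 (o(F) = 0 + 10 = 10)
V + (-20*n(Z(-2), 4))*o(16) = -1/218 - 20*(6 + 4*(-2))*10 = -1/218 - 20*(6 - 8)*10 = -1/218 - 20*(-2)*10 = -1/218 + 40*10 = -1/218 + 400 = 87199/218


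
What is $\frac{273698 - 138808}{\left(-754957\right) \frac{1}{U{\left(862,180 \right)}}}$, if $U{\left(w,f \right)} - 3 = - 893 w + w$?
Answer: $\frac{14816722270}{107851} \approx 1.3738 \cdot 10^{5}$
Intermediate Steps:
$U{\left(w,f \right)} = 3 - 892 w$ ($U{\left(w,f \right)} = 3 + \left(- 893 w + w\right) = 3 - 892 w$)
$\frac{273698 - 138808}{\left(-754957\right) \frac{1}{U{\left(862,180 \right)}}} = \frac{273698 - 138808}{\left(-754957\right) \frac{1}{3 - 768904}} = \frac{134890}{\left(-754957\right) \frac{1}{-768901}} = \frac{134890}{\left(-754957\right) \left(- \frac{1}{768901}\right)} = \frac{134890}{\frac{107851}{109843}} = 134890 \cdot \frac{109843}{107851} = \frac{14816722270}{107851}$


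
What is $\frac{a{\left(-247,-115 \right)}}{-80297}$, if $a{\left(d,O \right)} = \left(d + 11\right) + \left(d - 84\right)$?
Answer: $\frac{81}{11471} \approx 0.0070613$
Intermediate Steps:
$a{\left(d,O \right)} = -73 + 2 d$ ($a{\left(d,O \right)} = \left(11 + d\right) + \left(-84 + d\right) = -73 + 2 d$)
$\frac{a{\left(-247,-115 \right)}}{-80297} = \frac{-73 + 2 \left(-247\right)}{-80297} = \left(-73 - 494\right) \left(- \frac{1}{80297}\right) = \left(-567\right) \left(- \frac{1}{80297}\right) = \frac{81}{11471}$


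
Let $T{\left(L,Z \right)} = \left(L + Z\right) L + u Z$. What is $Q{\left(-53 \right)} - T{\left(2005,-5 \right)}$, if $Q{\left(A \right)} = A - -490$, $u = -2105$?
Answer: $-4020088$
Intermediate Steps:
$T{\left(L,Z \right)} = - 2105 Z + L \left(L + Z\right)$ ($T{\left(L,Z \right)} = \left(L + Z\right) L - 2105 Z = L \left(L + Z\right) - 2105 Z = - 2105 Z + L \left(L + Z\right)$)
$Q{\left(A \right)} = 490 + A$ ($Q{\left(A \right)} = A + 490 = 490 + A$)
$Q{\left(-53 \right)} - T{\left(2005,-5 \right)} = \left(490 - 53\right) - \left(2005^{2} - -10525 + 2005 \left(-5\right)\right) = 437 - \left(4020025 + 10525 - 10025\right) = 437 - 4020525 = -4020088$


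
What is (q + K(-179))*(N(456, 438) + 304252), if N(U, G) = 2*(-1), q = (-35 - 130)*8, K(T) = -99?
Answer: -431730750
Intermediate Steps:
q = -1320 (q = -165*8 = -1320)
N(U, G) = -2
(q + K(-179))*(N(456, 438) + 304252) = (-1320 - 99)*(-2 + 304252) = -1419*304250 = -431730750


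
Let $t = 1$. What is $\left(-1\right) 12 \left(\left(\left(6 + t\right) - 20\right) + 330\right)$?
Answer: $-3804$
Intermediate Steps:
$\left(-1\right) 12 \left(\left(\left(6 + t\right) - 20\right) + 330\right) = \left(-1\right) 12 \left(\left(\left(6 + 1\right) - 20\right) + 330\right) = - 12 \left(\left(7 - 20\right) + 330\right) = - 12 \left(-13 + 330\right) = \left(-12\right) 317 = -3804$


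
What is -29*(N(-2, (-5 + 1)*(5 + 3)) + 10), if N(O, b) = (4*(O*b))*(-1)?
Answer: 7134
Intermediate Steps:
N(O, b) = -4*O*b (N(O, b) = (4*O*b)*(-1) = -4*O*b)
-29*(N(-2, (-5 + 1)*(5 + 3)) + 10) = -29*(-4*(-2)*(-5 + 1)*(5 + 3) + 10) = -29*(-4*(-2)*(-4*8) + 10) = -29*(-4*(-2)*(-32) + 10) = -29*(-256 + 10) = -29*(-246) = 7134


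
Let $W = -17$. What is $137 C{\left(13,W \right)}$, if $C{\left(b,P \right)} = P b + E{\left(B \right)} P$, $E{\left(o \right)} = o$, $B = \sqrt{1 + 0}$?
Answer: $-32606$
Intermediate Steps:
$B = 1$ ($B = \sqrt{1} = 1$)
$C{\left(b,P \right)} = P + P b$ ($C{\left(b,P \right)} = P b + 1 P = P b + P = P + P b$)
$137 C{\left(13,W \right)} = 137 \left(- 17 \left(1 + 13\right)\right) = 137 \left(\left(-17\right) 14\right) = 137 \left(-238\right) = -32606$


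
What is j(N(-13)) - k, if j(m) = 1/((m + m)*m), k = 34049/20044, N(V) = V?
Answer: -5744259/3387436 ≈ -1.6958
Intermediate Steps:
k = 34049/20044 (k = 34049*(1/20044) = 34049/20044 ≈ 1.6987)
j(m) = 1/(2*m²) (j(m) = 1/(((2*m))*m) = (1/(2*m))/m = 1/(2*m²))
j(N(-13)) - k = (½)/(-13)² - 1*34049/20044 = (½)*(1/169) - 34049/20044 = 1/338 - 34049/20044 = -5744259/3387436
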